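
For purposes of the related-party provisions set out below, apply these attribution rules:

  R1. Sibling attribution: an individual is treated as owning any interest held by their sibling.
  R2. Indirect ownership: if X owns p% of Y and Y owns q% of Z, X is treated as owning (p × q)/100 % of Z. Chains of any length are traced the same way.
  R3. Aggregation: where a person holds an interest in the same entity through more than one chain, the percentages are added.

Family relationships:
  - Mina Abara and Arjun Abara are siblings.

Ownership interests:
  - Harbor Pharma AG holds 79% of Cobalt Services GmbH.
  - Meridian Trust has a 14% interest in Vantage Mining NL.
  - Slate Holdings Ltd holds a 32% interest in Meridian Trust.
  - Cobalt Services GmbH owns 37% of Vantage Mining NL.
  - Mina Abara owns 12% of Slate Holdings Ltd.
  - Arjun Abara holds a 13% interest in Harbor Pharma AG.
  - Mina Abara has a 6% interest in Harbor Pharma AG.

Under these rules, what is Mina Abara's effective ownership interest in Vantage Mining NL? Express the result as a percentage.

6.0913%

By sibling attribution (R1), Mina Abara is treated as also owning Arjun Abara's interest in Harbor Pharma AG, giving 6% + 13% = 19%.
Chain via Harbor Pharma AG → Cobalt Services GmbH (R2): 19% × 79% × 37% = 5.5537% of Vantage Mining NL.
Chain via Slate Holdings Ltd → Meridian Trust (R2): 12% × 32% × 14% = 0.5376% of Vantage Mining NL.
Aggregating (R3): 5.5537% + 0.5376% = 6.0913%.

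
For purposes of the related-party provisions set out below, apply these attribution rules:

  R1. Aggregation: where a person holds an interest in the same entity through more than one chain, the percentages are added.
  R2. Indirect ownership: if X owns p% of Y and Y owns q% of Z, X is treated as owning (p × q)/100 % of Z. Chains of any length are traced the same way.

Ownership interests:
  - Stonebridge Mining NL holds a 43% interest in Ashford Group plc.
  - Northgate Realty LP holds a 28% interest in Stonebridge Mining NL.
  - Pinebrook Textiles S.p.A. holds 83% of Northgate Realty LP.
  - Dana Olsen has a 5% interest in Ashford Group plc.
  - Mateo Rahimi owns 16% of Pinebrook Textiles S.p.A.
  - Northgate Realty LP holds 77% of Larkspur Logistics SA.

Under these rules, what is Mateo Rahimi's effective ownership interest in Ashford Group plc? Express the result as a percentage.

1.598912%

Chain via Pinebrook Textiles S.p.A. → Northgate Realty LP → Stonebridge Mining NL (R2): 16% × 83% × 28% × 43% = 1.598912% of Ashford Group plc.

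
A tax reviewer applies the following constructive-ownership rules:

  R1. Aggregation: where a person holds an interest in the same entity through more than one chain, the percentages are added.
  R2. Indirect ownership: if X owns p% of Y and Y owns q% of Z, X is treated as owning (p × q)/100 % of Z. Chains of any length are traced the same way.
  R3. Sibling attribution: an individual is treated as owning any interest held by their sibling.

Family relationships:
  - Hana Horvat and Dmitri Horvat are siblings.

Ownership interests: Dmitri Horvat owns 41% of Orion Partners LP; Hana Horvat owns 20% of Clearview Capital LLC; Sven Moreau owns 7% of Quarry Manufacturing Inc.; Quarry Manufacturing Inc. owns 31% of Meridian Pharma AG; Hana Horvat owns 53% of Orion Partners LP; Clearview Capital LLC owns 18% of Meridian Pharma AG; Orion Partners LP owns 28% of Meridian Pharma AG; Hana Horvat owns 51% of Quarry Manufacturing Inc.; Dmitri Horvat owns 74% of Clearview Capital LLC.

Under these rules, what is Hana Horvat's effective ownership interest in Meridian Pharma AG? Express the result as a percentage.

59.05%

By sibling attribution (R3), Hana Horvat is treated as also owning Dmitri Horvat's interest in Orion Partners LP, giving 53% + 41% = 94%.
By sibling attribution (R3), Hana Horvat is treated as also owning Dmitri Horvat's interest in Clearview Capital LLC, giving 20% + 74% = 94%.
Chain via Orion Partners LP (R2): 94% × 28% = 26.32% of Meridian Pharma AG.
Chain via Quarry Manufacturing Inc. (R2): 51% × 31% = 15.81% of Meridian Pharma AG.
Chain via Clearview Capital LLC (R2): 94% × 18% = 16.92% of Meridian Pharma AG.
Aggregating (R1): 26.32% + 15.81% + 16.92% = 59.05%.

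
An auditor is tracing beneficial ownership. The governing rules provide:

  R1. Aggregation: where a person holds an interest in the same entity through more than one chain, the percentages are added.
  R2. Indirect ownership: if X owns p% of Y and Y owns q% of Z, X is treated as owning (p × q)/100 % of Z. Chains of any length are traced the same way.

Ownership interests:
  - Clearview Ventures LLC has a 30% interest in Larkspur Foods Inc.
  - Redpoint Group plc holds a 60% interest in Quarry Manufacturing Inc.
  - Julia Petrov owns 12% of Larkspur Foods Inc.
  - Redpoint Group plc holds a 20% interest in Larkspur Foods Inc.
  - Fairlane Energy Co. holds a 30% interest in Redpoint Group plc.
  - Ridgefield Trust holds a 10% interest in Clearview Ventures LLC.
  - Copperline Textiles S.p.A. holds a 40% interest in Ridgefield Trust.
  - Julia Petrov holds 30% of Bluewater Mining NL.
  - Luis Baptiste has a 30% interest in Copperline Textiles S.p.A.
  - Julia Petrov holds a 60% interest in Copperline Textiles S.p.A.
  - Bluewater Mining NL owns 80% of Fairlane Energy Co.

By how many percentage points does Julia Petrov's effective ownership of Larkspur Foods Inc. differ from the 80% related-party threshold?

Chain via Bluewater Mining NL → Fairlane Energy Co. → Redpoint Group plc (R2): 30% × 80% × 30% × 20% = 1.44% of Larkspur Foods Inc.
Chain via Copperline Textiles S.p.A. → Ridgefield Trust → Clearview Ventures LLC (R2): 60% × 40% × 10% × 30% = 0.72% of Larkspur Foods Inc.
Direct interest in Larkspur Foods Inc: 12%.
Aggregating (R1): 1.44% + 0.72% + 12% = 14.16%.
14.16% falls short of the 80% threshold by 65.84 percentage points.

65.84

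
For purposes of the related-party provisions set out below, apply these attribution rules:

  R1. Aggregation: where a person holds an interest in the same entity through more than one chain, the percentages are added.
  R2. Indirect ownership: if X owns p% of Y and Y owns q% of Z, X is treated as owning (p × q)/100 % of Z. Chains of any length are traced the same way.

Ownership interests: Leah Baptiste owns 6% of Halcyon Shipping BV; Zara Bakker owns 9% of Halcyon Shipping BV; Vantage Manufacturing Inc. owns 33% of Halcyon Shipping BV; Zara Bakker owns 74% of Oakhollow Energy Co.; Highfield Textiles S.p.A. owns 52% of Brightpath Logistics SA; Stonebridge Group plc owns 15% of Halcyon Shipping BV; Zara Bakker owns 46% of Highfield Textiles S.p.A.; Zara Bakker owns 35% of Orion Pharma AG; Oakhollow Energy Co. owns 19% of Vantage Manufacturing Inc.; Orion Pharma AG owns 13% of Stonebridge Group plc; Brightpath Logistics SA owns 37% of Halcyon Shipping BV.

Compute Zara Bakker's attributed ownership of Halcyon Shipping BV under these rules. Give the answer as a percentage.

23.1727%

Chain via Orion Pharma AG → Stonebridge Group plc (R2): 35% × 13% × 15% = 0.6825% of Halcyon Shipping BV.
Chain via Oakhollow Energy Co. → Vantage Manufacturing Inc. (R2): 74% × 19% × 33% = 4.6398% of Halcyon Shipping BV.
Chain via Highfield Textiles S.p.A. → Brightpath Logistics SA (R2): 46% × 52% × 37% = 8.8504% of Halcyon Shipping BV.
Direct interest in Halcyon Shipping BV: 9%.
Aggregating (R1): 0.6825% + 4.6398% + 8.8504% + 9% = 23.1727%.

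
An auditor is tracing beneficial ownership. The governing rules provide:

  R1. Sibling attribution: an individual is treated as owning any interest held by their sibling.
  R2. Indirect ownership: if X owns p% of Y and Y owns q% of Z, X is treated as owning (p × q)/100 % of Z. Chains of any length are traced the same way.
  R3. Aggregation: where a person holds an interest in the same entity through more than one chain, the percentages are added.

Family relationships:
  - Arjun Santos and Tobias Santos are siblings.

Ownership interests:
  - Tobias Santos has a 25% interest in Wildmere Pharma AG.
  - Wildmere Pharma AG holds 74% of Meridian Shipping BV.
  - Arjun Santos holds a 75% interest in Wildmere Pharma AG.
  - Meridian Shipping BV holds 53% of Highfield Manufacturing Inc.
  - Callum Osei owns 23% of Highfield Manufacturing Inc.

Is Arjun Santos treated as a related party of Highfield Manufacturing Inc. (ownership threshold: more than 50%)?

No

By sibling attribution (R1), Arjun Santos is treated as also owning Tobias Santos's interest in Wildmere Pharma AG, giving 75% + 25% = 100%.
Chain via Wildmere Pharma AG → Meridian Shipping BV (R2): 100% × 74% × 53% = 39.22% of Highfield Manufacturing Inc.
39.22% does not exceed the 50% threshold, so Arjun is not a related party to Highfield Manufacturing Inc.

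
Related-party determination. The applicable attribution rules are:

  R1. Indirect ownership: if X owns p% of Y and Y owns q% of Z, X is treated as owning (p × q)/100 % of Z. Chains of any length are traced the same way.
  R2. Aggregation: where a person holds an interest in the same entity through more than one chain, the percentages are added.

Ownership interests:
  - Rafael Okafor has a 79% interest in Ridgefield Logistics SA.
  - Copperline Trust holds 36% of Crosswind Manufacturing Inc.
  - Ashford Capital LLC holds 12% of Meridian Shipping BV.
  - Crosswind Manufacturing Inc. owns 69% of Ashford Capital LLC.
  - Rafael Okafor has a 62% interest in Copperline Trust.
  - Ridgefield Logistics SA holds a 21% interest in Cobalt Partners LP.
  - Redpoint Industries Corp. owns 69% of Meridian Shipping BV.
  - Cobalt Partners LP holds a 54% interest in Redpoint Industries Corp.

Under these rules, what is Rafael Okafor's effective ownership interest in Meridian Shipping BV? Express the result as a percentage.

8.02953%

Chain via Copperline Trust → Crosswind Manufacturing Inc. → Ashford Capital LLC (R1): 62% × 36% × 69% × 12% = 1.848096% of Meridian Shipping BV.
Chain via Ridgefield Logistics SA → Cobalt Partners LP → Redpoint Industries Corp. (R1): 79% × 21% × 54% × 69% = 6.181434% of Meridian Shipping BV.
Aggregating (R2): 1.848096% + 6.181434% = 8.02953%.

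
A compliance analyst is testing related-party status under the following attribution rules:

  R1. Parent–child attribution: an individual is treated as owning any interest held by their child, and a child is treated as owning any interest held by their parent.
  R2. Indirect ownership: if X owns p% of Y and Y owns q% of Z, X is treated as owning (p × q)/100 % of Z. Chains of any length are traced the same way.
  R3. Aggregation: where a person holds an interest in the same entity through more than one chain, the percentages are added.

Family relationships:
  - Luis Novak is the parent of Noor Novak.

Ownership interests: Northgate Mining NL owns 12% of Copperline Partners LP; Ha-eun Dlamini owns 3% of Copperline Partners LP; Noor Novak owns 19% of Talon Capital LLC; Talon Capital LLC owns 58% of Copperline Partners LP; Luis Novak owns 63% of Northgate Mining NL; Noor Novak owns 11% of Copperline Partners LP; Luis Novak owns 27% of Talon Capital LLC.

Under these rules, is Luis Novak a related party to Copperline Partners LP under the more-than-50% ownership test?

By parent–child attribution (R1), Luis Novak is treated as also owning Noor Novak's interest in Talon Capital LLC, giving 27% + 19% = 46%.
By parent–child attribution (R1), Luis Novak is treated as owning Noor Novak's 11% interest in Copperline Partners LP.
Chain via Talon Capital LLC (R2): 46% × 58% = 26.68% of Copperline Partners LP.
Chain via Northgate Mining NL (R2): 63% × 12% = 7.56% of Copperline Partners LP.
Direct interest in Copperline Partners LP: 11%.
Aggregating (R3): 26.68% + 7.56% + 11% = 45.24%.
45.24% does not exceed the 50% threshold, so Luis is not a related party to Copperline Partners LP.

No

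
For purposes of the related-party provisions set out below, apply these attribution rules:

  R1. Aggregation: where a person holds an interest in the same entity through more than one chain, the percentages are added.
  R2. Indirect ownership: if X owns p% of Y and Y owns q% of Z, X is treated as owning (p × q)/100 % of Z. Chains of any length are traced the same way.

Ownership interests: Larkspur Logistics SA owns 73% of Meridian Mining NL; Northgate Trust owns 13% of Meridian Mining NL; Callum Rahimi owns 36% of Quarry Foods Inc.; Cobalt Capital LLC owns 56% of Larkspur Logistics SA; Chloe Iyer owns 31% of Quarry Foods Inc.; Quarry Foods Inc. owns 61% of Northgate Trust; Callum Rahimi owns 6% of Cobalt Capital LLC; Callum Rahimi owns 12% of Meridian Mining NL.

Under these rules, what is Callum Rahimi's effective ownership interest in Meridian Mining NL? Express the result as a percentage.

Chain via Cobalt Capital LLC → Larkspur Logistics SA (R2): 6% × 56% × 73% = 2.4528% of Meridian Mining NL.
Chain via Quarry Foods Inc. → Northgate Trust (R2): 36% × 61% × 13% = 2.8548% of Meridian Mining NL.
Direct interest in Meridian Mining NL: 12%.
Aggregating (R1): 2.4528% + 2.8548% + 12% = 17.3076%.

17.3076%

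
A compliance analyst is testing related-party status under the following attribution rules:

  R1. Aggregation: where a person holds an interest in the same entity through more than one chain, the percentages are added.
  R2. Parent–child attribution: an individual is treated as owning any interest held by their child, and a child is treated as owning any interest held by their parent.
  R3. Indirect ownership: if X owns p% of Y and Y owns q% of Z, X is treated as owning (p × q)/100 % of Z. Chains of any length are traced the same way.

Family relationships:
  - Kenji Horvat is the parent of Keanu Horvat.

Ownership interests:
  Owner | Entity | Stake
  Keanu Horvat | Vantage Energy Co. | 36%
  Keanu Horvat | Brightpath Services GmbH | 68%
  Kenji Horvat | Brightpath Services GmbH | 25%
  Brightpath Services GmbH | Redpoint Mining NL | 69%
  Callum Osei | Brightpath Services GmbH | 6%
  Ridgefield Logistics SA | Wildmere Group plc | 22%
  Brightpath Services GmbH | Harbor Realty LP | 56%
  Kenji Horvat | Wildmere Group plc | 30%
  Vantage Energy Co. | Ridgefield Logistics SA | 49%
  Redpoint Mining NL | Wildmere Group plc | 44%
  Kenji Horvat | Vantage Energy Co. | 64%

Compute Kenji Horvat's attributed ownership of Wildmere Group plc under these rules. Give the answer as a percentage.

69.0148%

By parent–child attribution (R2), Kenji Horvat is treated as also owning Keanu Horvat's interest in Vantage Energy Co, giving 64% + 36% = 100%.
By parent–child attribution (R2), Kenji Horvat is treated as also owning Keanu Horvat's interest in Brightpath Services GmbH, giving 25% + 68% = 93%.
Chain via Vantage Energy Co. → Ridgefield Logistics SA (R3): 100% × 49% × 22% = 10.78% of Wildmere Group plc.
Chain via Brightpath Services GmbH → Redpoint Mining NL (R3): 93% × 69% × 44% = 28.2348% of Wildmere Group plc.
Direct interest in Wildmere Group plc: 30%.
Aggregating (R1): 10.78% + 28.2348% + 30% = 69.0148%.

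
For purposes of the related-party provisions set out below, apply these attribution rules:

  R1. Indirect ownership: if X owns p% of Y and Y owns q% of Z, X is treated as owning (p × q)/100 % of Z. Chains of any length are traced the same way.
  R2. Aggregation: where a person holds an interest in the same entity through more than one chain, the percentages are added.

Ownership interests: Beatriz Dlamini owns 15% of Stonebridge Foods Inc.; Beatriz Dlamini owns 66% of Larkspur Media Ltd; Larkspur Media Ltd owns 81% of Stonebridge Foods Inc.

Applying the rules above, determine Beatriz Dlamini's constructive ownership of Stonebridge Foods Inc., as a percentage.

68.46%

Chain via Larkspur Media Ltd (R1): 66% × 81% = 53.46% of Stonebridge Foods Inc.
Direct interest in Stonebridge Foods Inc: 15%.
Aggregating (R2): 53.46% + 15% = 68.46%.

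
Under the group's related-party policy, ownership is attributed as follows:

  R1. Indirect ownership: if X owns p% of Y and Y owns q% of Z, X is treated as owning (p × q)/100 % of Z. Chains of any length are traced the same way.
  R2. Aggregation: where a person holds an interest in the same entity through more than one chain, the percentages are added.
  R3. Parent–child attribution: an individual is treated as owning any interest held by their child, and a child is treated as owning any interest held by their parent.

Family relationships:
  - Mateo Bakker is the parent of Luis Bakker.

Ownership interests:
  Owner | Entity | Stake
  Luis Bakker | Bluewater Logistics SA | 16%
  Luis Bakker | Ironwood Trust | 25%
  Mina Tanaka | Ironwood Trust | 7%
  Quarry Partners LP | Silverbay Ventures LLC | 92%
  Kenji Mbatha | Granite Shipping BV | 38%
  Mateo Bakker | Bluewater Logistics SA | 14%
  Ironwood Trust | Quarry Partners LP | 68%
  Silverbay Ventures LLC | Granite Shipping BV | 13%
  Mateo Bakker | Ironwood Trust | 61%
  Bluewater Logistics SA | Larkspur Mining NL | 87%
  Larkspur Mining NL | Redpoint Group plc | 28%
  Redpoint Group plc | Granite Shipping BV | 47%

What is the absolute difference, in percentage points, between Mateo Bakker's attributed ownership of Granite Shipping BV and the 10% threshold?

0.428968

By parent–child attribution (R3), Mateo Bakker is treated as also owning Luis Bakker's interest in Bluewater Logistics SA, giving 14% + 16% = 30%.
By parent–child attribution (R3), Mateo Bakker is treated as also owning Luis Bakker's interest in Ironwood Trust, giving 61% + 25% = 86%.
Chain via Bluewater Logistics SA → Larkspur Mining NL → Redpoint Group plc (R1): 30% × 87% × 28% × 47% = 3.43476% of Granite Shipping BV.
Chain via Ironwood Trust → Quarry Partners LP → Silverbay Ventures LLC (R1): 86% × 68% × 92% × 13% = 6.994208% of Granite Shipping BV.
Aggregating (R2): 3.43476% + 6.994208% = 10.428968%.
10.428968% exceeds the 10% threshold by 0.428968 percentage points.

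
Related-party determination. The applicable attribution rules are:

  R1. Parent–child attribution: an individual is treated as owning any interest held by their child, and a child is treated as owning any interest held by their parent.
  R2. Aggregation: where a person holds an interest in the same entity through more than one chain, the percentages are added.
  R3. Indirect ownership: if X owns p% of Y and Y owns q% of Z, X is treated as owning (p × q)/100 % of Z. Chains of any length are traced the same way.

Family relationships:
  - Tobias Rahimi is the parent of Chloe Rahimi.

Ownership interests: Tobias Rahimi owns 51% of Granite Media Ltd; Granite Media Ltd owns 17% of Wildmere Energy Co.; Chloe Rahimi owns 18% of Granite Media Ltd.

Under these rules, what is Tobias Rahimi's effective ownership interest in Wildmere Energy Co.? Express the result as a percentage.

By parent–child attribution (R1), Tobias Rahimi is treated as also owning Chloe Rahimi's interest in Granite Media Ltd, giving 51% + 18% = 69%.
Chain via Granite Media Ltd (R3): 69% × 17% = 11.73% of Wildmere Energy Co.

11.73%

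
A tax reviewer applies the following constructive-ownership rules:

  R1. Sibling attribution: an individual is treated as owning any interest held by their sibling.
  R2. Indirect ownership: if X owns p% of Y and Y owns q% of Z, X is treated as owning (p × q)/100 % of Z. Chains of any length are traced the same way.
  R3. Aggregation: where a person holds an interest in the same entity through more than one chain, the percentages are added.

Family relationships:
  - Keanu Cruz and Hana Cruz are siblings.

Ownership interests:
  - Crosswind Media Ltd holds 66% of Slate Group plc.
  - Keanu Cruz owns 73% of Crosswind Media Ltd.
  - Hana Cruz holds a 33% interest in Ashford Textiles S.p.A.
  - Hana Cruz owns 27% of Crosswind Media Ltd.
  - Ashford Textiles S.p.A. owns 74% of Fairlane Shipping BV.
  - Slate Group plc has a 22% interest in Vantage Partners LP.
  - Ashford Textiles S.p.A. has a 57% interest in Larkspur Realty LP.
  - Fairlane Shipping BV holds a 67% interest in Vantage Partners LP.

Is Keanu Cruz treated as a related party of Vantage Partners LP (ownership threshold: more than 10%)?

By sibling attribution (R1), Keanu Cruz is treated as also owning Hana Cruz's interest in Crosswind Media Ltd, giving 73% + 27% = 100%.
By sibling attribution (R1), Keanu Cruz is treated as owning Hana Cruz's 33% interest in Ashford Textiles S.p.A.
Chain via Crosswind Media Ltd → Slate Group plc (R2): 100% × 66% × 22% = 14.52% of Vantage Partners LP.
Chain via Ashford Textiles S.p.A. → Fairlane Shipping BV (R2): 33% × 74% × 67% = 16.3614% of Vantage Partners LP.
Aggregating (R3): 14.52% + 16.3614% = 30.8814%.
30.8814% exceeds the 10% threshold, so Keanu is a related party to Vantage Partners LP.

Yes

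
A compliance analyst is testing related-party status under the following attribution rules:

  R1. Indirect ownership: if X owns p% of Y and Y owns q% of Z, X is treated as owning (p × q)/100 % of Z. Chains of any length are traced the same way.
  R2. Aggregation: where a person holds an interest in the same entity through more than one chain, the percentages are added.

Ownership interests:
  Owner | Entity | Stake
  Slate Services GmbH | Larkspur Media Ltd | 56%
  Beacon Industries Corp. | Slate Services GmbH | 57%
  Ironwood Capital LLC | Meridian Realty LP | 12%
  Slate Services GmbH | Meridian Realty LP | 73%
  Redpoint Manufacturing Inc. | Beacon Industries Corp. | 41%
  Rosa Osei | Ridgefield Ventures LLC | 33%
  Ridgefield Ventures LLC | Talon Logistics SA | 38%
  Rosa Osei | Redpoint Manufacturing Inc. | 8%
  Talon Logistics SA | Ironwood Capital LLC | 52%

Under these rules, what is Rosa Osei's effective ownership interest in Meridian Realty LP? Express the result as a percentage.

Chain via Ridgefield Ventures LLC → Talon Logistics SA → Ironwood Capital LLC (R1): 33% × 38% × 52% × 12% = 0.782496% of Meridian Realty LP.
Chain via Redpoint Manufacturing Inc. → Beacon Industries Corp. → Slate Services GmbH (R1): 8% × 41% × 57% × 73% = 1.364808% of Meridian Realty LP.
Aggregating (R2): 0.782496% + 1.364808% = 2.147304%.

2.147304%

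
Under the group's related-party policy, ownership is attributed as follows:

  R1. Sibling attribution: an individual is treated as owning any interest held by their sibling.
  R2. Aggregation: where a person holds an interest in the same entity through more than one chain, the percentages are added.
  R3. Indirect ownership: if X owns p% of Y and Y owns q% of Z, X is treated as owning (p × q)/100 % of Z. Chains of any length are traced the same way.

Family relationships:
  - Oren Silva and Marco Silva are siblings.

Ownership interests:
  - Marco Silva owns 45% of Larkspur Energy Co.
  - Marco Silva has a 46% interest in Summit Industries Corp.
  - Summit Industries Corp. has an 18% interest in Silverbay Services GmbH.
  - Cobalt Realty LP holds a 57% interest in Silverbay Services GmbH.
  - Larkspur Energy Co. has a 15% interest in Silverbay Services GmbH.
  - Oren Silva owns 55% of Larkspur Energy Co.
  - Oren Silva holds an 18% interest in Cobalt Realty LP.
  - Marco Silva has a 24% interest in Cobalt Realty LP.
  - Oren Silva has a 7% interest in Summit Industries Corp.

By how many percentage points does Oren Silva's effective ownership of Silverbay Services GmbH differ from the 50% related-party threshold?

By sibling attribution (R1), Oren Silva is treated as also owning Marco Silva's interest in Larkspur Energy Co, giving 55% + 45% = 100%.
By sibling attribution (R1), Oren Silva is treated as also owning Marco Silva's interest in Summit Industries Corp, giving 7% + 46% = 53%.
By sibling attribution (R1), Oren Silva is treated as also owning Marco Silva's interest in Cobalt Realty LP, giving 18% + 24% = 42%.
Chain via Larkspur Energy Co. (R3): 100% × 15% = 15% of Silverbay Services GmbH.
Chain via Summit Industries Corp. (R3): 53% × 18% = 9.54% of Silverbay Services GmbH.
Chain via Cobalt Realty LP (R3): 42% × 57% = 23.94% of Silverbay Services GmbH.
Aggregating (R2): 15% + 9.54% + 23.94% = 48.48%.
48.48% falls short of the 50% threshold by 1.52 percentage points.

1.52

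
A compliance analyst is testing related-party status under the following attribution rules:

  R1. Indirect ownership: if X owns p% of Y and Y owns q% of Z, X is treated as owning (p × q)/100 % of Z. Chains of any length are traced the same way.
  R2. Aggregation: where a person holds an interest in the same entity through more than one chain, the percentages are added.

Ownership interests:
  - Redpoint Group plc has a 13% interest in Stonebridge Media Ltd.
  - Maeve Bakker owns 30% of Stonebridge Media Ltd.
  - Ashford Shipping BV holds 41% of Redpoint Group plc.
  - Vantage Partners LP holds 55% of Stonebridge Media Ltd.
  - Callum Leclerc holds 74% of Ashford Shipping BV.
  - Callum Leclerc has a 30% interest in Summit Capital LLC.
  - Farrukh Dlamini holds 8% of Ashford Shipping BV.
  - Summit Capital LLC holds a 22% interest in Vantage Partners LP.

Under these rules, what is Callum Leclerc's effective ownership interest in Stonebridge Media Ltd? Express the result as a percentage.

Chain via Summit Capital LLC → Vantage Partners LP (R1): 30% × 22% × 55% = 3.63% of Stonebridge Media Ltd.
Chain via Ashford Shipping BV → Redpoint Group plc (R1): 74% × 41% × 13% = 3.9442% of Stonebridge Media Ltd.
Aggregating (R2): 3.63% + 3.9442% = 7.5742%.

7.5742%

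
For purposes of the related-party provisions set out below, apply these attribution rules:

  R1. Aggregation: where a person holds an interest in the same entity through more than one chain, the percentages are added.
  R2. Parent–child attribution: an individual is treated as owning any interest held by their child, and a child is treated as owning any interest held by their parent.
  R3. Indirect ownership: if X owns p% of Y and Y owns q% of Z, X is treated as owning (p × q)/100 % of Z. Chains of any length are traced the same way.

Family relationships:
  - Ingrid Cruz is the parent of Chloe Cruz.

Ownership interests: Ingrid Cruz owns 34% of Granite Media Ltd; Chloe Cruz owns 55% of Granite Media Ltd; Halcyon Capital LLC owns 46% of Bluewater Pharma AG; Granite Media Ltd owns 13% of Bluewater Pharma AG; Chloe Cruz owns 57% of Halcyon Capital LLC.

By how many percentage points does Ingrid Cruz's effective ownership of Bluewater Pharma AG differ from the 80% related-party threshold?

By parent–child attribution (R2), Ingrid Cruz is treated as also owning Chloe Cruz's interest in Granite Media Ltd, giving 34% + 55% = 89%.
By parent–child attribution (R2), Ingrid Cruz is treated as owning Chloe Cruz's 57% interest in Halcyon Capital LLC.
Chain via Granite Media Ltd (R3): 89% × 13% = 11.57% of Bluewater Pharma AG.
Chain via Halcyon Capital LLC (R3): 57% × 46% = 26.22% of Bluewater Pharma AG.
Aggregating (R1): 11.57% + 26.22% = 37.79%.
37.79% falls short of the 80% threshold by 42.21 percentage points.

42.21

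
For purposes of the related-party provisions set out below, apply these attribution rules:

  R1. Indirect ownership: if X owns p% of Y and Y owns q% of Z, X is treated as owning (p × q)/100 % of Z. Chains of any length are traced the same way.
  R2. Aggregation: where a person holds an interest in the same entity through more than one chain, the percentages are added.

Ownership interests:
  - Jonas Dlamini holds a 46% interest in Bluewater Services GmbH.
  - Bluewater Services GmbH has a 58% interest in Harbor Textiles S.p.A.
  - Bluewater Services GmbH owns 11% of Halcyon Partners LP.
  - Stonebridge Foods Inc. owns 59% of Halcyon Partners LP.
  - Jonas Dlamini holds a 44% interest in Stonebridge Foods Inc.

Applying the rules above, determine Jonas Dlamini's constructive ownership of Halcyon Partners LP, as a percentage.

Chain via Bluewater Services GmbH (R1): 46% × 11% = 5.06% of Halcyon Partners LP.
Chain via Stonebridge Foods Inc. (R1): 44% × 59% = 25.96% of Halcyon Partners LP.
Aggregating (R2): 5.06% + 25.96% = 31.02%.

31.02%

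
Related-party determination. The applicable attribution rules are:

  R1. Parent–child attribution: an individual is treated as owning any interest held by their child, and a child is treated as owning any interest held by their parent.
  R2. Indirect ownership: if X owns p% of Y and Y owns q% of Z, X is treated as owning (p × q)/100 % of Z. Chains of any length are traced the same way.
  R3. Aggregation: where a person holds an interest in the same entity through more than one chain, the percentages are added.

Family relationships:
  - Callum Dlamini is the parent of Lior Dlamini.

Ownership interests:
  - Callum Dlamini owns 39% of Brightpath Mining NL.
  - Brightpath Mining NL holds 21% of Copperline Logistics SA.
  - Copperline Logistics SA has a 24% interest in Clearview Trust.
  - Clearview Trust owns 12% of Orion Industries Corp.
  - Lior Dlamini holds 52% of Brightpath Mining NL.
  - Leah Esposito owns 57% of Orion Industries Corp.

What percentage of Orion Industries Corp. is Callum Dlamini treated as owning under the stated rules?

0.550368%

By parent–child attribution (R1), Callum Dlamini is treated as also owning Lior Dlamini's interest in Brightpath Mining NL, giving 39% + 52% = 91%.
Chain via Brightpath Mining NL → Copperline Logistics SA → Clearview Trust (R2): 91% × 21% × 24% × 12% = 0.550368% of Orion Industries Corp.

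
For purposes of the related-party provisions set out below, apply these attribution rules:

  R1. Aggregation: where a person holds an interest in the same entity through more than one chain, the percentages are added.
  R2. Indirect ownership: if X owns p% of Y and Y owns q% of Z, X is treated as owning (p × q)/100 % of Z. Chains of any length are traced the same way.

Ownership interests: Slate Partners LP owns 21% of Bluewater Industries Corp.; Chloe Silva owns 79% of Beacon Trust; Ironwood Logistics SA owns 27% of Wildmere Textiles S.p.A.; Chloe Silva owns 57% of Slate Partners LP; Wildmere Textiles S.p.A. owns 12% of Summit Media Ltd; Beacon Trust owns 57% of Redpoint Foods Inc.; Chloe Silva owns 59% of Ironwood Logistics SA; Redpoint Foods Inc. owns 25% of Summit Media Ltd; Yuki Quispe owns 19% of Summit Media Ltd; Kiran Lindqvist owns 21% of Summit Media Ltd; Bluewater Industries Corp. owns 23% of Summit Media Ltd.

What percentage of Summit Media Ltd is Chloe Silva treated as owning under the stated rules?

Chain via Beacon Trust → Redpoint Foods Inc. (R2): 79% × 57% × 25% = 11.2575% of Summit Media Ltd.
Chain via Slate Partners LP → Bluewater Industries Corp. (R2): 57% × 21% × 23% = 2.7531% of Summit Media Ltd.
Chain via Ironwood Logistics SA → Wildmere Textiles S.p.A. (R2): 59% × 27% × 12% = 1.9116% of Summit Media Ltd.
Aggregating (R1): 11.2575% + 2.7531% + 1.9116% = 15.9222%.

15.9222%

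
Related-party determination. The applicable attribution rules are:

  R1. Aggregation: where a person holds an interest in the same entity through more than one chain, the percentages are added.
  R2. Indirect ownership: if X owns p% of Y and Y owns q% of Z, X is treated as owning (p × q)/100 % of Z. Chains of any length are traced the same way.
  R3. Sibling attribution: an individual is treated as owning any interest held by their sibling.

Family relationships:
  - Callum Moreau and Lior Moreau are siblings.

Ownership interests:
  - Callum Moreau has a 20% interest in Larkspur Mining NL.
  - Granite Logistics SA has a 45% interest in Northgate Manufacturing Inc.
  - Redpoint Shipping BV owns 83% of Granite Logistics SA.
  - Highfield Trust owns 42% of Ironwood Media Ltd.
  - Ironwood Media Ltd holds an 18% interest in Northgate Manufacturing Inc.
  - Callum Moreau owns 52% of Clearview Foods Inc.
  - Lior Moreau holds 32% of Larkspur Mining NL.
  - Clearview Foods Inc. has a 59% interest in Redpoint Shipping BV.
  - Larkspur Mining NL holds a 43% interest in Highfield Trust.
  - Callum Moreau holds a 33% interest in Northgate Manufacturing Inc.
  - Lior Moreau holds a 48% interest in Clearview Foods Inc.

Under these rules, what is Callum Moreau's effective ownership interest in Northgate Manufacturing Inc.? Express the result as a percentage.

56.726916%

By sibling attribution (R3), Callum Moreau is treated as also owning Lior Moreau's interest in Clearview Foods Inc, giving 52% + 48% = 100%.
By sibling attribution (R3), Callum Moreau is treated as also owning Lior Moreau's interest in Larkspur Mining NL, giving 20% + 32% = 52%.
Chain via Clearview Foods Inc. → Redpoint Shipping BV → Granite Logistics SA (R2): 100% × 59% × 83% × 45% = 22.0365% of Northgate Manufacturing Inc.
Chain via Larkspur Mining NL → Highfield Trust → Ironwood Media Ltd (R2): 52% × 43% × 42% × 18% = 1.690416% of Northgate Manufacturing Inc.
Direct interest in Northgate Manufacturing Inc: 33%.
Aggregating (R1): 22.0365% + 1.690416% + 33% = 56.726916%.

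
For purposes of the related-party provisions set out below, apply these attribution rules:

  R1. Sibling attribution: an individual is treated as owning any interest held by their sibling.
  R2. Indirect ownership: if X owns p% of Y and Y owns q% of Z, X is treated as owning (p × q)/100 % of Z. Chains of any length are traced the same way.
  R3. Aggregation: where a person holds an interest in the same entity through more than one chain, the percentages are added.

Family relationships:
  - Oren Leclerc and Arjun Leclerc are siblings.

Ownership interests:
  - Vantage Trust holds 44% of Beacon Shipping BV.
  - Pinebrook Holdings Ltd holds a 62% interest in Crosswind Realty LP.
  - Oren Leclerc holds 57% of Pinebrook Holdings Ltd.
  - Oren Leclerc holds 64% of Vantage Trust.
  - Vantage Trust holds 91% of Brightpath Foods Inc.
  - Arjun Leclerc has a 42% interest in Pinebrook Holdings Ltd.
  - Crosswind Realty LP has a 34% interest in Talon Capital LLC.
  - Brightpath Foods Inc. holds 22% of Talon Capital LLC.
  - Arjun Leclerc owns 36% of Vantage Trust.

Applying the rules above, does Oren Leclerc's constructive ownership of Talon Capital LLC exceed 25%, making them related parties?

Yes

By sibling attribution (R1), Oren Leclerc is treated as also owning Arjun Leclerc's interest in Vantage Trust, giving 64% + 36% = 100%.
By sibling attribution (R1), Oren Leclerc is treated as also owning Arjun Leclerc's interest in Pinebrook Holdings Ltd, giving 57% + 42% = 99%.
Chain via Vantage Trust → Brightpath Foods Inc. (R2): 100% × 91% × 22% = 20.02% of Talon Capital LLC.
Chain via Pinebrook Holdings Ltd → Crosswind Realty LP (R2): 99% × 62% × 34% = 20.8692% of Talon Capital LLC.
Aggregating (R3): 20.02% + 20.8692% = 40.8892%.
40.8892% exceeds the 25% threshold, so Oren is a related party to Talon Capital LLC.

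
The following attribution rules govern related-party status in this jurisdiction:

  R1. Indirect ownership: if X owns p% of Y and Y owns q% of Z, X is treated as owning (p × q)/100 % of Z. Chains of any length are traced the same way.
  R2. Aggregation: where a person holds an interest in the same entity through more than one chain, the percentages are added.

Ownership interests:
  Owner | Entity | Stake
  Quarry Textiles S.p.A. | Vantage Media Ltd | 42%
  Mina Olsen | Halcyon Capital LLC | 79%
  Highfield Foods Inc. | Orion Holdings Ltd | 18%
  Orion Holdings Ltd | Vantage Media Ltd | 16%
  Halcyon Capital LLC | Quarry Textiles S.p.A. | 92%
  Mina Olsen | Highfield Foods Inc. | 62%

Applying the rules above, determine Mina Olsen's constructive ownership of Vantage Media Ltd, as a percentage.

Chain via Halcyon Capital LLC → Quarry Textiles S.p.A. (R1): 79% × 92% × 42% = 30.5256% of Vantage Media Ltd.
Chain via Highfield Foods Inc. → Orion Holdings Ltd (R1): 62% × 18% × 16% = 1.7856% of Vantage Media Ltd.
Aggregating (R2): 30.5256% + 1.7856% = 32.3112%.

32.3112%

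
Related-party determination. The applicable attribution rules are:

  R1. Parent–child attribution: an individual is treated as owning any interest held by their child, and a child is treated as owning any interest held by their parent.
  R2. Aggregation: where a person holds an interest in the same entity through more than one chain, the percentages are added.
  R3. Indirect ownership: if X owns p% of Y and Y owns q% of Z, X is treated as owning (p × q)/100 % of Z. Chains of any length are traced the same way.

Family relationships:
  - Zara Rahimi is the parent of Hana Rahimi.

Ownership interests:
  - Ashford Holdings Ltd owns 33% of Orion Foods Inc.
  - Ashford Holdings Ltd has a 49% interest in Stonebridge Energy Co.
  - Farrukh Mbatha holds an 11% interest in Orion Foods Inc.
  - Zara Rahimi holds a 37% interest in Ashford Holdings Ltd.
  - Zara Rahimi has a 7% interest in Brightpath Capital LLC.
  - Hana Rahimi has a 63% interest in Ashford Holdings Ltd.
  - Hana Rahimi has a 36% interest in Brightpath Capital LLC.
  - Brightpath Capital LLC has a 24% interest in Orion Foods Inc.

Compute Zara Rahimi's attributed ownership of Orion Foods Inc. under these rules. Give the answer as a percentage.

By parent–child attribution (R1), Zara Rahimi is treated as also owning Hana Rahimi's interest in Ashford Holdings Ltd, giving 37% + 63% = 100%.
By parent–child attribution (R1), Zara Rahimi is treated as also owning Hana Rahimi's interest in Brightpath Capital LLC, giving 7% + 36% = 43%.
Chain via Ashford Holdings Ltd (R3): 100% × 33% = 33% of Orion Foods Inc.
Chain via Brightpath Capital LLC (R3): 43% × 24% = 10.32% of Orion Foods Inc.
Aggregating (R2): 33% + 10.32% = 43.32%.

43.32%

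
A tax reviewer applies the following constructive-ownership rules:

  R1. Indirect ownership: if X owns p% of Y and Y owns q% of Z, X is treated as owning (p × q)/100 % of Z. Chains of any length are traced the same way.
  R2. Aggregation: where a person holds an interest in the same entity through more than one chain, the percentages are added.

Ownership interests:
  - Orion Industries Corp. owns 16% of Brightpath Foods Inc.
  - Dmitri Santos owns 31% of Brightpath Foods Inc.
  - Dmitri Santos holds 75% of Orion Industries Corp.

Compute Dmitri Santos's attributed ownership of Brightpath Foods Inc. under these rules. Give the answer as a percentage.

Chain via Orion Industries Corp. (R1): 75% × 16% = 12% of Brightpath Foods Inc.
Direct interest in Brightpath Foods Inc: 31%.
Aggregating (R2): 12% + 31% = 43%.

43%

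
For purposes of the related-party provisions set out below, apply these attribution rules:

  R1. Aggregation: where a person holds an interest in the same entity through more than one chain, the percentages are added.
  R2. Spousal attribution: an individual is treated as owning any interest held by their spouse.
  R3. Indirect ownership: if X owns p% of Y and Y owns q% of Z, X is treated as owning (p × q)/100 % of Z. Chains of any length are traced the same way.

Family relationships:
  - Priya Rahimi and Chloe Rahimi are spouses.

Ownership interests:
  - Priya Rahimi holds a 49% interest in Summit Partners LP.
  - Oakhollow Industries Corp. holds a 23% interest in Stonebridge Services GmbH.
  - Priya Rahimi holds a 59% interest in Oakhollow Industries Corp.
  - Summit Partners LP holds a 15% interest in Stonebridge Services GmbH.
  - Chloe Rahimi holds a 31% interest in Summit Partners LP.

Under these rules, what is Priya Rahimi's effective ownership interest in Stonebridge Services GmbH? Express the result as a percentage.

By spousal attribution (R2), Priya Rahimi is treated as also owning Chloe Rahimi's interest in Summit Partners LP, giving 49% + 31% = 80%.
Chain via Oakhollow Industries Corp. (R3): 59% × 23% = 13.57% of Stonebridge Services GmbH.
Chain via Summit Partners LP (R3): 80% × 15% = 12% of Stonebridge Services GmbH.
Aggregating (R1): 13.57% + 12% = 25.57%.

25.57%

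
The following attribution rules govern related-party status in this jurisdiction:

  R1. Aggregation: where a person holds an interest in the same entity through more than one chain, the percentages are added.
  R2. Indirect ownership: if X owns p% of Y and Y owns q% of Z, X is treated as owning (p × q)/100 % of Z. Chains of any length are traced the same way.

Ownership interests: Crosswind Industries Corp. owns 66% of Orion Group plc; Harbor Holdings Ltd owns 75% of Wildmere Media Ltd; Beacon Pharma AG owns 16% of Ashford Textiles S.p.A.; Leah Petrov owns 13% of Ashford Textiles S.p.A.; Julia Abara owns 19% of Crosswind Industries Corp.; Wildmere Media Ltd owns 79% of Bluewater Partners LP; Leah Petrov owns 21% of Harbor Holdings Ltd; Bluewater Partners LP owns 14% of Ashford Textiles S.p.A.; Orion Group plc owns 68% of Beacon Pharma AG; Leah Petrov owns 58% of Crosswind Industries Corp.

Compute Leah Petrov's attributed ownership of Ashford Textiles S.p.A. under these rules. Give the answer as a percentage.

Chain via Crosswind Industries Corp. → Orion Group plc → Beacon Pharma AG (R2): 58% × 66% × 68% × 16% = 4.164864% of Ashford Textiles S.p.A.
Chain via Harbor Holdings Ltd → Wildmere Media Ltd → Bluewater Partners LP (R2): 21% × 75% × 79% × 14% = 1.74195% of Ashford Textiles S.p.A.
Direct interest in Ashford Textiles S.p.A: 13%.
Aggregating (R1): 4.164864% + 1.74195% + 13% = 18.906814%.

18.906814%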